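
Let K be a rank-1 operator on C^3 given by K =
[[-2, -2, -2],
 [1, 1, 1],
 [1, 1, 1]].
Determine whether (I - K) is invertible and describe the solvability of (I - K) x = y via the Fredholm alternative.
(I - K) is invertible (det(I - K) = 1 ≠ 0), so for every y in C^3 the equation (I - K) x = y has a unique solution.

K has rank 1, so it is an outer product K = u v^T: every row of K is a multiple of one row vector. Reading off the entries, u = (2, -1, -1) and v = (-1, -1, -1) (row i of K equals u_i·v^T). A rank-one matrix u v^T satisfies K u = u (v·u) and kills the (2)-dimensional subspace v^⊥, so its characteristic polynomial is lambda^2 (lambda - v·u) with v·u = tr K = 0. Hence the eigenvalues of I - K are 1 (multiplicity 2) and 1 - (0) = 1, so det(I - K) = 1. (Direct check: I - K =
[[3, 2, 2],
 [-1, 0, -1],
 [-1, -1, 0]]
has determinant 1.) The finite-dimensional Fredholm alternative says: either (I - K) is invertible, or ker(I - K) ≠ {0} and then range(I - K) = ker((I - K)^*)^⊥, with dim ker(I - K) = dim ker((I - K)^*). Since det(I - K) ≠ 0, 1 is not an eigenvalue of K and ker(I - K) = {0}, so we are in the first case: for every y there is a unique x = (I - K)^(-1) y. Explicitly, by the Sherman–Morrison formula, (I - u v^T)^(-1) = I + u v^T/(1 - v·u), i.e. (I - K)^(-1) = I + K.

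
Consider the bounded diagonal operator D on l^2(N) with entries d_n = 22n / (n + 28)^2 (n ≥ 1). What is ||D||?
||D|| = 11/56 (attained at n = 28)

For D diagonal, ||D|| = sup_n |d_n|. Treat f(x) = 22x / (x + 28)^2 for real x > 0. By the quotient rule, f'(x) = 22(28 - x)/(x + 28)^3, which is positive for x < 28 and negative for x > 28. So f has a unique maximum at x = 28, and since 28 is a positive integer, the supremum over n ≥ 1 is attained at n = 28: d_28 = 22·28/(28 + 28)^2 = 22·28/3136 = 11/56. Hence ||D|| = 11/56.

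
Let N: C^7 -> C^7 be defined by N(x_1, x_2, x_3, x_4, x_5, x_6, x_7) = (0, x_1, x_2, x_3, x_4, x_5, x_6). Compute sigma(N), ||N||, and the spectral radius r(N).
sigma(N) = {0}; ||N|| = 1; r(N) = 0. (N is nilpotent with N^7 = 0.)

On C^7, N is a strictly lower-triangular matrix with 1 on the subdiagonal and zeros elsewhere, so its characteristic polynomial is lambda^7 and every eigenvalue is 0: sigma(N) = {0}. For the operator norm, N e_i = e_{i+1} for i = 1, ..., 6 and N e_7 = 0, so the singular values of N are 1 (with multiplicity 6) and 0; hence ||N|| = 1. The spectral radius r(N) = max|lambda| = 0. Note ||N|| > r(N) — characteristic of non-normal nilpotent operators. Indeed N^7 = 0.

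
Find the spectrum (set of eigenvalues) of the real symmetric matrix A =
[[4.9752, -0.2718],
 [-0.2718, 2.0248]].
sigma(A) ≈ {2, 5}

A is real symmetric, so its spectrum consists of real eigenvalues. Expanding the characteristic polynomial of the displayed matrix gives
  det(λ I - A) = p(λ) = λ^2 + (-7)λ + (10).
Solving p(λ) = 0 yields eigenvalues ≈ 2, 5. (A is shown rounded to 4 decimals, so these recover the underlying integer eigenvalues to within that precision.)
Verification: the trace of A = 7 equals the sum of eigenvalues 7, and det(A) ≈ 9.9999 matches the eigenvalue product 10.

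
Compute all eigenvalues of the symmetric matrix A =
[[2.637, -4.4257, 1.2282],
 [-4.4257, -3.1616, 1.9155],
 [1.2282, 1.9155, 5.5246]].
sigma(A) ≈ {-6, 5, 6}

A is real symmetric, so its spectrum consists of real eigenvalues. Expanding the characteristic polynomial of the displayed matrix gives
  det(λ I - A) = p(λ) = λ^3 + (-5)λ^2 + (-36)λ + (179.999).
Solving p(λ) = 0 yields eigenvalues ≈ -6, 5, 6. (A is shown rounded to 4 decimals, so these recover the underlying integer eigenvalues to within that precision.)
Verification: the trace of A = 5 equals the sum of eigenvalues 5, and det(A) ≈ -179.9990 matches the eigenvalue product -180.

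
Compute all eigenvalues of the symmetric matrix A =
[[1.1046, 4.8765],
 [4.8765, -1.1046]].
sigma(A) ≈ {-5, 5}

A is real symmetric, so its spectrum consists of real eigenvalues. Expanding the characteristic polynomial of the displayed matrix gives
  det(λ I - A) = p(λ) = λ^2 + (0)λ + (-25).
Solving p(λ) = 0 yields eigenvalues ≈ -5, 5. (A is shown rounded to 4 decimals, so these recover the underlying integer eigenvalues to within that precision.)
Verification: the trace of A = 0 equals the sum of eigenvalues 0, and det(A) ≈ -25.0004 matches the eigenvalue product -25.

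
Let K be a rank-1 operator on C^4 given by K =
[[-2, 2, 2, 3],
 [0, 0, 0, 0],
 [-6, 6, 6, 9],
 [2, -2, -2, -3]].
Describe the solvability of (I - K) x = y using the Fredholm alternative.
(I - K) is singular (det(I - K) = 0, i.e. 1 ∈ sigma(K)). (I - K) x = y is solvable iff y ⊥ ker((I - K)^*) = span{(-2, 2, 2, 3)}, i.e. iff -2y_1 + 2y_2 + 2y_3 + 3y_4 = 0. When solvable, the solutions are x = y + c·(1, 0, 3, -1), c arbitrary (ker(I - K) = span{(1, 0, 3, -1)}, dimension 1).

K has rank 1, so it is an outer product K = u v^T: every row of K is a multiple of one row vector. Reading off the entries, u = (1, 0, 3, -1) and v = (-2, 2, 2, 3) (row i of K equals u_i·v^T). A rank-one matrix u v^T satisfies K u = u (v·u) and kills the (3)-dimensional subspace v^⊥, so its characteristic polynomial is lambda^3 (lambda - v·u) with v·u = tr K = 1. Hence the eigenvalues of I - K are 1 (multiplicity 3) and 1 - (1) = 0, so det(I - K) = 0. (Direct check: I - K =
[[3, -2, -2, -3],
 [0, 1, 0, 0],
 [6, -6, -5, -9],
 [-2, 2, 2, 4]]
has determinant 0.) So 1 is an eigenvalue of K and (I - K) is not invertible. The finite-dimensional Fredholm alternative says: either (I - K) is invertible, or ker(I - K) ≠ {0} and then range(I - K) = ker((I - K)^*)^⊥, with dim ker(I - K) = dim ker((I - K)^*). We are in the second case, so we need both kernels. Kernel of I - K: (I - K) u = u - u (v·u) = u - u = 0, so ker(I - K) = span{u} = span{(1, 0, 3, -1)} (it is exactly 1-dimensional because rank(I - K) = 3). Kernel of the adjoint: K is real, so (I - K)^* = I - K^T = I - v u^T, and (I - v u^T) v = v - v (u·v) = 0; hence ker((I - K)^*) = span{v} = span{(-2, 2, 2, 3)}. Therefore (I - K) x = y is solvable iff <y, v> = 0, i.e. iff -2y_1 + 2y_2 + 2y_3 + 3y_4 = 0. When this holds, K y = u (v·y) = 0, so (I - K) y = y and x = y is a particular solution; the full solution set is the line x = y + c·u = y + c·(1, 0, 3, -1), c ∈ C.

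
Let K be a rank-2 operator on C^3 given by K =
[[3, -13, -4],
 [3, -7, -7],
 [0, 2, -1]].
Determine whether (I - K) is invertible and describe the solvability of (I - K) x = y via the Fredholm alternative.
(I - K) is invertible (det(I - K) = 42 ≠ 0), so for every y in C^3 the equation (I - K) x = y has a unique solution.

K has rank 2 and factors as K = U V^T = u1 v1^T + u2 v2^T with u1 = (-2, 1, 1), v1 = (0, 2, -1), u2 = (3, 3, 0), v2 = (1, -3, -2) (multiplying out reproduces the displayed K). The nonzero eigenvalues of U V^T coincide with those of the 2 x 2 matrix G = V^T U = [[v1·u1, v1·u2], [v2·u1, v2·u2]] = [[1, 6], [-7, -6]], and by the Sylvester determinant identity det(I_3 - U V^T) = det(I_2 - V^T U) = det([[0, -6], [7, 7]]) = (0)(7) - (-6)(7) = 42. (Direct check: I - K =
[[-2, 13, 4],
 [-3, 8, 7],
 [0, -2, 2]]
has determinant 42.) The finite-dimensional Fredholm alternative says: either (I - K) is invertible, or ker(I - K) ≠ {0} and then range(I - K) = ker((I - K)^*)^⊥, with dim ker(I - K) = dim ker((I - K)^*). Since det(I - K) ≠ 0, 1 is not an eigenvalue of K and ker(I - K) = {0}, so we are in the first case: for every y there is a unique x = (I - K)^(-1) y. (Explicitly, by the Woodbury identity, (I - U V^T)^(-1) = I + U (I_2 - G)^(-1) V^T.)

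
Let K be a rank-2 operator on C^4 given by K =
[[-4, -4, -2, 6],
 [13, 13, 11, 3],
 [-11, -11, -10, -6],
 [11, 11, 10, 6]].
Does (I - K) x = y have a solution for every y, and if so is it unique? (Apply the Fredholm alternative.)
(I - K) is invertible (det(I - K) = -40 ≠ 0), so for every y in C^4 the equation (I - K) x = y has a unique solution.

K has rank 2 and factors as K = U V^T = u1 v1^T + u2 v2^T with u1 = (2, -2, 1, -1), v1 = (-2, -2, -1, 3), u2 = (0, 3, -3, 3), v2 = (3, 3, 3, 3) (multiplying out reproduces the displayed K). The nonzero eigenvalues of U V^T coincide with those of the 2 x 2 matrix G = V^T U = [[v1·u1, v1·u2], [v2·u1, v2·u2]] = [[-4, 6], [0, 9]], and by the Sylvester determinant identity det(I_4 - U V^T) = det(I_2 - V^T U) = det([[5, -6], [0, -8]]) = (5)(-8) - (-6)(0) = -40. (Direct check: I - K =
[[5, 4, 2, -6],
 [-13, -12, -11, -3],
 [11, 11, 11, 6],
 [-11, -11, -10, -5]]
has determinant -40.) The finite-dimensional Fredholm alternative says: either (I - K) is invertible, or ker(I - K) ≠ {0} and then range(I - K) = ker((I - K)^*)^⊥, with dim ker(I - K) = dim ker((I - K)^*). Since det(I - K) ≠ 0, 1 is not an eigenvalue of K and ker(I - K) = {0}, so we are in the first case: for every y there is a unique x = (I - K)^(-1) y. (Explicitly, by the Woodbury identity, (I - U V^T)^(-1) = I + U (I_2 - G)^(-1) V^T.)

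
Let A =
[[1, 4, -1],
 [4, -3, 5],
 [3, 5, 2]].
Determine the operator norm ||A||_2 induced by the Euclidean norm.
||A||_2 ≈ 7.3928 (= sqrt(largest eigenvalue of A^T A))

||A||_2 = sigma_max(A) = sqrt(lambda_max(A^T A)). Form the symmetric matrix M = A^T A =
[[26, 7, 25],
 [7, 50, -9],
 [25, -9, 30]].
Its characteristic polynomial (trace, sum of principal 2x2 minors, determinant of M give the coefficients) is
  p(λ) = det(λ I - M) = λ^3 - 106λ^2 + 2825λ - 1024.
No integer candidate from the rational root theorem (±divisors of 1024) is a root, so the roots are irrational. The cubic discriminant is Δ = 101989312 > 0, so there are three distinct real roots. p(0) = -1024 and p(1) = 1696 have opposite signs, so a root lies in (0, 1); Newton's method refines it to λ ≈ 0.3675. p(50) = 226 and p(51) = -4 have opposite signs, so a root lies in (50, 51); Newton's method refines it to λ ≈ 50.9784. p(54) = -106 and p(55) = 76 have opposite signs, so a root lies in (54, 55); Newton's method refines it to λ ≈ 54.6541. Check (Vieta): the three roots sum to 106, matching tr M = 106.
So the eigenvalues of A^T A are ≈ 0.3675, 50.9784, 54.6541 (all ≥ 0, as they must be for A^T A). The largest is λ_max ≈ 54.6541, hence ||A||_2 = sqrt(λ_max) ≈ 7.3928.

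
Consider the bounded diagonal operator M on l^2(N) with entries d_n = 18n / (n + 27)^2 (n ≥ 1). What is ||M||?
||M|| = 1/6 (attained at n = 27)

For M diagonal, ||M|| = sup_n |d_n|. Treat f(x) = 18x / (x + 27)^2 for real x > 0. By the quotient rule, f'(x) = 18(27 - x)/(x + 27)^3, which is positive for x < 27 and negative for x > 27. So f has a unique maximum at x = 27, and since 27 is a positive integer, the supremum over n ≥ 1 is attained at n = 27: d_27 = 18·27/(27 + 27)^2 = 18·27/2916 = 1/6. Hence ||M|| = 1/6.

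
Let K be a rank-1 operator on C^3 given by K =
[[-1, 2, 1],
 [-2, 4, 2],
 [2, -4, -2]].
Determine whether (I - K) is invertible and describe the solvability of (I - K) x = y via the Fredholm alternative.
(I - K) is singular (det(I - K) = 0, i.e. 1 ∈ sigma(K)). (I - K) x = y is solvable iff y ⊥ ker((I - K)^*) = span{(-1, 2, 1)}, i.e. iff -y_1 + 2y_2 + y_3 = 0. When solvable, the solutions are x = y + c·(1, 2, -2), c arbitrary (ker(I - K) = span{(1, 2, -2)}, dimension 1).

K has rank 1, so it is an outer product K = u v^T: every row of K is a multiple of one row vector. Reading off the entries, u = (1, 2, -2) and v = (-1, 2, 1) (row i of K equals u_i·v^T). A rank-one matrix u v^T satisfies K u = u (v·u) and kills the (2)-dimensional subspace v^⊥, so its characteristic polynomial is lambda^2 (lambda - v·u) with v·u = tr K = 1. Hence the eigenvalues of I - K are 1 (multiplicity 2) and 1 - (1) = 0, so det(I - K) = 0. (Direct check: I - K =
[[2, -2, -1],
 [2, -3, -2],
 [-2, 4, 3]]
has determinant 0.) So 1 is an eigenvalue of K and (I - K) is not invertible. The finite-dimensional Fredholm alternative says: either (I - K) is invertible, or ker(I - K) ≠ {0} and then range(I - K) = ker((I - K)^*)^⊥, with dim ker(I - K) = dim ker((I - K)^*). We are in the second case, so we need both kernels. Kernel of I - K: (I - K) u = u - u (v·u) = u - u = 0, so ker(I - K) = span{u} = span{(1, 2, -2)} (it is exactly 1-dimensional because rank(I - K) = 2). Kernel of the adjoint: K is real, so (I - K)^* = I - K^T = I - v u^T, and (I - v u^T) v = v - v (u·v) = 0; hence ker((I - K)^*) = span{v} = span{(-1, 2, 1)}. Therefore (I - K) x = y is solvable iff <y, v> = 0, i.e. iff -y_1 + 2y_2 + y_3 = 0. When this holds, K y = u (v·y) = 0, so (I - K) y = y and x = y is a particular solution; the full solution set is the line x = y + c·u = y + c·(1, 2, -2), c ∈ C.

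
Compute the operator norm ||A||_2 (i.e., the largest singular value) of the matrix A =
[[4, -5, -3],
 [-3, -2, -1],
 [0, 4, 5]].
||A||_2 ≈ 9.0604 (= sqrt(largest eigenvalue of A^T A))

||A||_2 = sigma_max(A) = sqrt(lambda_max(A^T A)). Form the symmetric matrix M = A^T A =
[[25, -14, -9],
 [-14, 45, 37],
 [-9, 37, 35]].
Its characteristic polynomial (trace, sum of principal 2x2 minors, determinant of M give the coefficients) is
  p(λ) = det(λ I - M) = λ^3 - 105λ^2 + 1929λ - 3969.
No integer candidate from the rational root theorem (±divisors of 3969) is a root, so the roots are irrational. The cubic discriminant is Δ = 7979360112 > 0, so there are three distinct real roots. p(2) = -523 and p(3) = 900 have opposite signs, so a root lies in (2, 3); Newton's method refines it to λ ≈ 2.3519. p(20) = 611 and p(21) = -504 have opposite signs, so a root lies in (20, 21); Newton's method refines it to λ ≈ 20.5576. p(82) = -443 and p(83) = 4580 have opposite signs, so a root lies in (82, 83); Newton's method refines it to λ ≈ 82.0905. Check (Vieta): the three roots sum to 105, matching tr M = 105.
So the eigenvalues of A^T A are ≈ 2.3519, 20.5576, 82.0905 (all ≥ 0, as they must be for A^T A). The largest is λ_max ≈ 82.0905, hence ||A||_2 = sqrt(λ_max) ≈ 9.0604.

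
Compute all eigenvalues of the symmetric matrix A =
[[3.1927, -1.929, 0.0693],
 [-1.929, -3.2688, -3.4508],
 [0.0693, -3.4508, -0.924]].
sigma(A) ≈ {-6, 1, 4}

A is real symmetric, so its spectrum consists of real eigenvalues. Expanding the characteristic polynomial of the displayed matrix gives
  det(λ I - A) = p(λ) = λ^3 + (1)λ^2 + (-26)λ + (24).
Solving p(λ) = 0 yields eigenvalues ≈ -6, 1, 4. (A is shown rounded to 4 decimals, so these recover the underlying integer eigenvalues to within that precision.)
Verification: the trace of A = -1 equals the sum of eigenvalues -1, and det(A) ≈ -23.9991 matches the eigenvalue product -24.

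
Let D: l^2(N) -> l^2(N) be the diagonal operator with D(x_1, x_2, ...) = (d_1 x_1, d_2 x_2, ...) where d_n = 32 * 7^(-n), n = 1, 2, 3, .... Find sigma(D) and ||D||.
sigma(D) = {32 * 7^(-n) : n ≥ 1} ∪ {0}; ||D|| = 32/7

A bounded diagonal operator on l^2 with diagonal entries d_n has spectrum equal to the closure of {d_n : n ≥ 1}: every d_n is an eigenvalue (with eigenvector e_n), so {d_n} ⊂ sigma(D); the spectrum is closed, so its closure is too; and for lambda not in the closure, (D - lambda I) has bounded inverse (the diagonal entries 1/(d_n - lambda) are bounded). For our sequence d_n = 32 * 7^(-n), n = 1, 2, 3, ...:
  - {d_n} = {32 * 7^(-n) : n ≥ 1}; the only limit point is 0
  - closure = {32 * 7^(-n) : n ≥ 1} ∪ {0}
For the norm: a diagonal operator has ||D|| = sup_n |d_n|. Here d_n = 32 * 7^(-n) is positive and decreasing, so sup_n |d_n| = d_1 = 32/7. So ||D|| = 32/7.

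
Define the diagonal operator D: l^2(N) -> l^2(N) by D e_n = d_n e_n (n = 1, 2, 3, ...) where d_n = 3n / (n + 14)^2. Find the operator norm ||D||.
||D|| = 3/56 (attained at n = 14)

For D diagonal, ||D|| = sup_n |d_n|. Treat f(x) = 3x / (x + 14)^2 for real x > 0. By the quotient rule, f'(x) = 3(14 - x)/(x + 14)^3, which is positive for x < 14 and negative for x > 14. So f has a unique maximum at x = 14, and since 14 is a positive integer, the supremum over n ≥ 1 is attained at n = 14: d_14 = 3·14/(14 + 14)^2 = 3·14/784 = 3/56. Hence ||D|| = 3/56.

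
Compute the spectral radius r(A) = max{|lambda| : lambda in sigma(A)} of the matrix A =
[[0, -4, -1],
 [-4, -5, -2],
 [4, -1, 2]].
r(A) ≈ 6.9501

The eigenvalues of A are the roots of its characteristic polynomial. With M = A (coefficients from the trace, the sum of principal 2x2 minors, and det A):
  p(λ) = det(λ I - M) = λ^3 + 3λ^2 - 24λ + 24.
No integer candidate from the rational root theorem (±divisors of 24) is a root, so the roots are irrational. The cubic discriminant is Δ = 11232 > 0, so there are three distinct real roots. p(-7) = -4 and p(-6) = 60 have opposite signs, so a root lies in (-7, -6); Newton's method refines it to λ ≈ -6.9501. p(1) = 4 and p(2) = -4 have opposite signs, so a root lies in (1, 2); Newton's method refines it to λ ≈ 1.306. p(2) = -4 and p(3) = 6 have opposite signs, so a root lies in (2, 3); Newton's method refines it to λ ≈ 2.644. Check (Vieta): the three roots sum to -3, matching tr M = -3.
Thus the eigenvalues (to 4 decimals) are -6.9501 (modulus 6.9501); 1.306 (modulus 1.306); 2.644 (modulus 2.644). The spectral radius is the largest modulus: r(A) ≈ 6.9501. (Cross-check: r(A) ≤ ||A||_2 ≈ 7.8061; equality holds whenever A is normal, though it can also hold for some non-normal A.)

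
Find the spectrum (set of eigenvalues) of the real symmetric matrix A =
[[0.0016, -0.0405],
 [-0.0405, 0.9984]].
sigma(A) ≈ {0, 1}

A is real symmetric, so its spectrum consists of real eigenvalues. Expanding the characteristic polynomial of the displayed matrix gives
  det(λ I - A) = p(λ) = λ^2 + (-1)λ + (0).
Solving p(λ) = 0 yields eigenvalues ≈ 0, 1. (A is shown rounded to 4 decimals, so these recover the underlying integer eigenvalues to within that precision.)
Verification: the trace of A = 1 equals the sum of eigenvalues 1, and det(A) ≈ -0.0000 matches the eigenvalue product 0.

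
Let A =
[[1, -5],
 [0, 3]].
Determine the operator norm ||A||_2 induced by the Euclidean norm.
||A||_2 = sqrt((35 + sqrt(1189))/2) ≈ 5.8941 (= sqrt(largest eigenvalue of A^T A))

||A||_2 = sigma_max(A) = sqrt(lambda_max(A^T A)). Form the symmetric matrix M = A^T A =
[[1, -5],
 [-5, 34]].
Its characteristic polynomial (trace, determinant of M give the coefficients) is
  p(λ) = det(λ I - M) = λ^2 - 35λ + 9.
For λ^2 - 35λ + 9 the discriminant is 1189. It is nonnegative but not a perfect square, so the roots are real and irrational: λ = (35 ± sqrt(1189))/2 ≈ 34.7409, 0.2591.
So the eigenvalues of A^T A are ≈ 0.2591, 34.7409 (all ≥ 0, as they must be for A^T A). The largest is λ_max = (35 + sqrt(1189))/2 ≈ 34.7409, hence ||A||_2 = sqrt(λ_max) = sqrt((35 + sqrt(1189))/2) ≈ 5.8941.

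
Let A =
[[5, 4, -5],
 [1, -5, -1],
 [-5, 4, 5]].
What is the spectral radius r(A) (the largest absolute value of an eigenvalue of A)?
r(A) = 10

The eigenvalues of A are the roots of its characteristic polynomial. With M = A (coefficients from the trace, the sum of principal 2x2 minors, and det A):
  p(λ) = det(λ I - M) = λ^3 - 5λ^2 - 50λ.
The constant term is 0, so λ = 0 is a root. Dividing out λ leaves p(λ) = λ(λ^2 - 5λ - 50). For λ^2 - 5λ - 50 the discriminant is 225. It is a perfect square (15^2), so the roots are rational: λ = (5 ± 15)/2 = 10, -5.
Thus the eigenvalues (to 4 decimals) are 10 (modulus 10); -5 (modulus 5); 0 (modulus 0). The spectral radius is the largest modulus: r(A) = 10. (Cross-check: r(A) ≤ ||A||_2 ≈ 10.1531; equality holds whenever A is normal, though it can also hold for some non-normal A.)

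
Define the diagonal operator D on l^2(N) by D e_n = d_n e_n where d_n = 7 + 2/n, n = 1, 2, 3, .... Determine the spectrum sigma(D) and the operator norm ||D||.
sigma(D) = {7 + 2/n : n ≥ 1} ∪ {7}; ||D|| = 9

A bounded diagonal operator on l^2 with diagonal entries d_n has spectrum equal to the closure of {d_n : n ≥ 1}: every d_n is an eigenvalue (with eigenvector e_n), so {d_n} ⊂ sigma(D); the spectrum is closed, so its closure is too; and for lambda not in the closure, (D - lambda I) has bounded inverse (the diagonal entries 1/(d_n - lambda) are bounded). For our sequence d_n = 7 + 2/n, n = 1, 2, 3, ...:
  - {d_n} = {7 + 2/n : n ≥ 1}; the only limit point is 7
  - closure = {7 + 2/n : n ≥ 1} ∪ {7}
For the norm: a diagonal operator has ||D|| = sup_n |d_n|. Here d_n = 7 + 2/n is positive and decreasing, so sup_n |d_n| = d_1 = 7 + 2 = 9. So ||D|| = 9.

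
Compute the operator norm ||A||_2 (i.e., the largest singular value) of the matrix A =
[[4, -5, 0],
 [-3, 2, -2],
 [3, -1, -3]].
||A||_2 ≈ 7.8177 (= sqrt(largest eigenvalue of A^T A))

||A||_2 = sigma_max(A) = sqrt(lambda_max(A^T A)). Form the symmetric matrix M = A^T A =
[[34, -29, -3],
 [-29, 30, -1],
 [-3, -1, 13]].
Its characteristic polynomial (trace, sum of principal 2x2 minors, determinant of M give the coefficients) is
  p(λ) = det(λ I - M) = λ^3 - 77λ^2 + 1001λ - 1849.
No integer candidate from the rational root theorem (±divisors of 1849) is a root, so the roots are irrational. The cubic discriminant is Δ = 1025302944 > 0, so there are three distinct real roots. p(2) = -147 and p(3) = 488 have opposite signs, so a root lies in (2, 3); Newton's method refines it to λ ≈ 2.2131. p(13) = 348 and p(14) = -183 have opposite signs, so a root lies in (13, 14); Newton's method refines it to λ ≈ 13.6705. p(61) = -324 and p(62) = 2553 have opposite signs, so a root lies in (61, 62); Newton's method refines it to λ ≈ 61.1164. Check (Vieta): the three roots sum to 77, matching tr M = 77.
So the eigenvalues of A^T A are ≈ 2.2131, 13.6705, 61.1164 (all ≥ 0, as they must be for A^T A). The largest is λ_max ≈ 61.1164, hence ||A||_2 = sqrt(λ_max) ≈ 7.8177.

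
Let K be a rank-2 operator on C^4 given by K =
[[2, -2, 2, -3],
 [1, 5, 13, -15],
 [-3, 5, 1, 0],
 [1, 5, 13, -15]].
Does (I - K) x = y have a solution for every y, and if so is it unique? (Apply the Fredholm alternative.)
(I - K) is invertible (det(I - K) = -74 ≠ 0), so for every y in C^4 the equation (I - K) x = y has a unique solution.

K has rank 2 and factors as K = U V^T = u1 v1^T + u2 v2^T with u1 = (0, -3, -1, -3), v1 = (1, -3, -3, 3), u2 = (1, 2, -1, 2), v2 = (2, -2, 2, -3) (multiplying out reproduces the displayed K). The nonzero eigenvalues of U V^T coincide with those of the 2 x 2 matrix G = V^T U = [[v1·u1, v1·u2], [v2·u1, v2·u2]] = [[3, 4], [13, -10]], and by the Sylvester determinant identity det(I_4 - U V^T) = det(I_2 - V^T U) = det([[-2, -4], [-13, 11]]) = (-2)(11) - (-4)(-13) = -74. (Direct check: I - K =
[[-1, 2, -2, 3],
 [-1, -4, -13, 15],
 [3, -5, 0, 0],
 [-1, -5, -13, 16]]
has determinant -74.) The finite-dimensional Fredholm alternative says: either (I - K) is invertible, or ker(I - K) ≠ {0} and then range(I - K) = ker((I - K)^*)^⊥, with dim ker(I - K) = dim ker((I - K)^*). Since det(I - K) ≠ 0, 1 is not an eigenvalue of K and ker(I - K) = {0}, so we are in the first case: for every y there is a unique x = (I - K)^(-1) y. (Explicitly, by the Woodbury identity, (I - U V^T)^(-1) = I + U (I_2 - G)^(-1) V^T.)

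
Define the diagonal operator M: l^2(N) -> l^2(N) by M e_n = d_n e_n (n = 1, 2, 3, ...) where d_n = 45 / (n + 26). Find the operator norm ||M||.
||M|| = 5/3 (attained at n = 1)

For M diagonal, ||M|| = sup_n |d_n| = sup_n 45/(n + 26). This is positive and strictly decreasing in n, so the supremum is attained at n = 1: d_1 = 45/(1 + 26) = 5/3. Hence ||M|| = 5/3.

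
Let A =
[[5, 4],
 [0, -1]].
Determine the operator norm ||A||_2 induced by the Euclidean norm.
||A||_2 = sqrt((42 + sqrt(1664))/2) ≈ 6.434 (= sqrt(largest eigenvalue of A^T A))

||A||_2 = sigma_max(A) = sqrt(lambda_max(A^T A)). Form the symmetric matrix M = A^T A =
[[25, 20],
 [20, 17]].
Its characteristic polynomial (trace, determinant of M give the coefficients) is
  p(λ) = det(λ I - M) = λ^2 - 42λ + 25.
For λ^2 - 42λ + 25 the discriminant is 1664. It is nonnegative but not a perfect square, so the roots are real and irrational: λ = (42 ± sqrt(1664))/2 ≈ 41.3961, 0.6039.
So the eigenvalues of A^T A are ≈ 0.6039, 41.3961 (all ≥ 0, as they must be for A^T A). The largest is λ_max = (42 + sqrt(1664))/2 ≈ 41.3961, hence ||A||_2 = sqrt(λ_max) = sqrt((42 + sqrt(1664))/2) ≈ 6.434.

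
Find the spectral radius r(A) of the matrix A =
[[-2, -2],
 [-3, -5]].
r(A) = (7 + sqrt(33))/2 ≈ 6.3723

The eigenvalues of A are the roots of its characteristic polynomial. With M = A (coefficients from the trace and determinant):
  p(λ) = det(λ I - M) = λ^2 + 7λ + 4.
For λ^2 + 7λ + 4 the discriminant is 33. It is nonnegative but not a perfect square, so the roots are real and irrational: λ = (-7 ± sqrt(33))/2 ≈ -0.6277, -6.3723.
Thus the eigenvalues (to 4 decimals) are -0.6277 (modulus 0.6277); -6.3723 (modulus 6.3723). The spectral radius is the largest modulus: r(A) = (7 + sqrt(33))/2 ≈ 6.3723. (Cross-check: r(A) ≤ ||A||_2 ≈ 6.451; equality holds whenever A is normal, though it can also hold for some non-normal A.)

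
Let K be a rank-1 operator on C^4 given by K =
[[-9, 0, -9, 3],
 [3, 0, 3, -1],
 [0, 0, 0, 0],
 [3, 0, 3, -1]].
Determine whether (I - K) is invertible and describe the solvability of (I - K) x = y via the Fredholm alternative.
(I - K) is invertible (det(I - K) = 11 ≠ 0), so for every y in C^4 the equation (I - K) x = y has a unique solution.

K has rank 1, so it is an outer product K = u v^T: every row of K is a multiple of one row vector. Reading off the entries, u = (-3, 1, 0, 1) and v = (3, 0, 3, -1) (row i of K equals u_i·v^T). A rank-one matrix u v^T satisfies K u = u (v·u) and kills the (3)-dimensional subspace v^⊥, so its characteristic polynomial is lambda^3 (lambda - v·u) with v·u = tr K = -10. Hence the eigenvalues of I - K are 1 (multiplicity 3) and 1 - (-10) = 11, so det(I - K) = 11. (Direct check: I - K =
[[10, 0, 9, -3],
 [-3, 1, -3, 1],
 [0, 0, 1, 0],
 [-3, 0, -3, 2]]
has determinant 11.) The finite-dimensional Fredholm alternative says: either (I - K) is invertible, or ker(I - K) ≠ {0} and then range(I - K) = ker((I - K)^*)^⊥, with dim ker(I - K) = dim ker((I - K)^*). Since det(I - K) ≠ 0, 1 is not an eigenvalue of K and ker(I - K) = {0}, so we are in the first case: for every y there is a unique x = (I - K)^(-1) y. Explicitly, by the Sherman–Morrison formula, (I - u v^T)^(-1) = I + u v^T/(1 - v·u), i.e. (I - K)^(-1) = I + K/(11).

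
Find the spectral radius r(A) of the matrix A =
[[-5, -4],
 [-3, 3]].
r(A) = (2 + sqrt(112))/2 ≈ 6.2915

The eigenvalues of A are the roots of its characteristic polynomial. With M = A (coefficients from the trace and determinant):
  p(λ) = det(λ I - M) = λ^2 + 2λ - 27.
For λ^2 + 2λ - 27 the discriminant is 112. It is nonnegative but not a perfect square, so the roots are real and irrational: λ = (-2 ± sqrt(112))/2 ≈ 4.2915, -6.2915.
Thus the eigenvalues (to 4 decimals) are 4.2915 (modulus 4.2915); -6.2915 (modulus 6.2915). The spectral radius is the largest modulus: r(A) = (2 + sqrt(112))/2 ≈ 6.2915. (Cross-check: r(A) ≤ ||A||_2 ≈ 6.4331; equality holds whenever A is normal, though it can also hold for some non-normal A.)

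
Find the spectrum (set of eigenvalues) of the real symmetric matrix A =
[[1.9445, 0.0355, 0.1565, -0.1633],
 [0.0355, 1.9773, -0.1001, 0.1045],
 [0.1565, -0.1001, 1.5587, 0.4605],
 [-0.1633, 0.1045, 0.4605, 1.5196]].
sigma(A) ≈ {1, 2} (2 with multiplicity 3)

A is real symmetric, so its spectrum consists of real eigenvalues. Expanding the characteristic polynomial of the displayed matrix gives
  det(λ I - A) = p(λ) = λ^4 + (-7)λ^3 + (18)λ^2 + (-20)λ + (8).
Solving p(λ) = 0 yields eigenvalues ≈ 1, 2, 2, 2. (A is shown rounded to 4 decimals, so these recover the underlying integer eigenvalues to within that precision.)
Verification: the trace of A = 7 equals the sum of eigenvalues 7, and det(A) ≈ 8.0005 matches the eigenvalue product 8.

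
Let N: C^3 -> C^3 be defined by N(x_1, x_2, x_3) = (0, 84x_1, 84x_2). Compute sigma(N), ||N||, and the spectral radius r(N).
sigma(N) = {0}; ||N|| = 84; r(N) = 0. (N is nilpotent with N^3 = 0.)

On C^3, N is a strictly lower-triangular matrix with 84 on the subdiagonal and zeros elsewhere, so its characteristic polynomial is lambda^3 and every eigenvalue is 0: sigma(N) = {0}. For the operator norm, N e_i = 84e_{i+1} for i = 1, ..., 2 and N e_3 = 0, so the singular values of N are 84 (with multiplicity 2) and 0; hence ||N|| = 84. The spectral radius r(N) = max|lambda| = 0. Note ||N|| > r(N) — characteristic of non-normal nilpotent operators. Indeed N^3 = 0.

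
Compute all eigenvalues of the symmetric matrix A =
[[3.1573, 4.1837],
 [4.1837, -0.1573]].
sigma(A) ≈ {-3, 6}

A is real symmetric, so its spectrum consists of real eigenvalues. Expanding the characteristic polynomial of the displayed matrix gives
  det(λ I - A) = p(λ) = λ^2 + (-3)λ + (-18).
Solving p(λ) = 0 yields eigenvalues ≈ -3, 6. (A is shown rounded to 4 decimals, so these recover the underlying integer eigenvalues to within that precision.)
Verification: the trace of A = 3 equals the sum of eigenvalues 3, and det(A) ≈ -18.0000 matches the eigenvalue product -18.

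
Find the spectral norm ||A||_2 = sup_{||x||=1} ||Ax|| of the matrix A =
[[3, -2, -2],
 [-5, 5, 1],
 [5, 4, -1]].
||A||_2 ≈ 8.3263 (= sqrt(largest eigenvalue of A^T A))

||A||_2 = sigma_max(A) = sqrt(lambda_max(A^T A)). Form the symmetric matrix M = A^T A =
[[59, -11, -16],
 [-11, 45, 5],
 [-16, 5, 6]].
Its characteristic polynomial (trace, sum of principal 2x2 minors, determinant of M give the coefficients) is
  p(λ) = det(λ I - M) = λ^3 - 110λ^2 + 2877λ - 3969.
No integer candidate from the rational root theorem (±divisors of 3969) is a root, so the roots are irrational. The cubic discriminant is Δ = 5953024161 > 0, so there are three distinct real roots. p(1) = -1201 and p(2) = 1353 have opposite signs, so a root lies in (1, 2); Newton's method refines it to λ ≈ 1.46. p(39) = 243 and p(40) = -889 have opposite signs, so a root lies in (39, 40); Newton's method refines it to λ ≈ 39.2134. p(69) = -657 and p(70) = 1421 have opposite signs, so a root lies in (69, 70); Newton's method refines it to λ ≈ 69.3266. Check (Vieta): the three roots sum to 110, matching tr M = 110.
So the eigenvalues of A^T A are ≈ 1.46, 39.2134, 69.3266 (all ≥ 0, as they must be for A^T A). The largest is λ_max ≈ 69.3266, hence ||A||_2 = sqrt(λ_max) ≈ 8.3263.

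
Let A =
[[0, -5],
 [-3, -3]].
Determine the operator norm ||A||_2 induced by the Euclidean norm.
||A||_2 = sqrt((43 + sqrt(949))/2) ≈ 6.0748 (= sqrt(largest eigenvalue of A^T A))

||A||_2 = sigma_max(A) = sqrt(lambda_max(A^T A)). Form the symmetric matrix M = A^T A =
[[9, 9],
 [9, 34]].
Its characteristic polynomial (trace, determinant of M give the coefficients) is
  p(λ) = det(λ I - M) = λ^2 - 43λ + 225.
For λ^2 - 43λ + 225 the discriminant is 949. It is nonnegative but not a perfect square, so the roots are real and irrational: λ = (43 ± sqrt(949))/2 ≈ 36.9029, 6.0971.
So the eigenvalues of A^T A are ≈ 6.0971, 36.9029 (all ≥ 0, as they must be for A^T A). The largest is λ_max = (43 + sqrt(949))/2 ≈ 36.9029, hence ||A||_2 = sqrt(λ_max) = sqrt((43 + sqrt(949))/2) ≈ 6.0748.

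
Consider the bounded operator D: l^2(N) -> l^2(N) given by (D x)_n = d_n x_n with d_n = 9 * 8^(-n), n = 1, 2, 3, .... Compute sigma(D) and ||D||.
sigma(D) = {9 * 8^(-n) : n ≥ 1} ∪ {0}; ||D|| = 9/8

A bounded diagonal operator on l^2 with diagonal entries d_n has spectrum equal to the closure of {d_n : n ≥ 1}: every d_n is an eigenvalue (with eigenvector e_n), so {d_n} ⊂ sigma(D); the spectrum is closed, so its closure is too; and for lambda not in the closure, (D - lambda I) has bounded inverse (the diagonal entries 1/(d_n - lambda) are bounded). For our sequence d_n = 9 * 8^(-n), n = 1, 2, 3, ...:
  - {d_n} = {9 * 8^(-n) : n ≥ 1}; the only limit point is 0
  - closure = {9 * 8^(-n) : n ≥ 1} ∪ {0}
For the norm: a diagonal operator has ||D|| = sup_n |d_n|. Here d_n = 9 * 8^(-n) is positive and decreasing, so sup_n |d_n| = d_1 = 9/8. So ||D|| = 9/8.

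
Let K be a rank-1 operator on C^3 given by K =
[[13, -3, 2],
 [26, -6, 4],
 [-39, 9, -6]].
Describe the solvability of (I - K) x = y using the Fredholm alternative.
(I - K) is singular (det(I - K) = 0, i.e. 1 ∈ sigma(K)). (I - K) x = y is solvable iff y ⊥ ker((I - K)^*) = span{(13, -3, 2)}, i.e. iff 13y_1 - 3y_2 + 2y_3 = 0. When solvable, the solutions are x = y + c·(1, 2, -3), c arbitrary (ker(I - K) = span{(1, 2, -3)}, dimension 1).

K has rank 1, so it is an outer product K = u v^T: every row of K is a multiple of one row vector. Reading off the entries, u = (1, 2, -3) and v = (13, -3, 2) (row i of K equals u_i·v^T). A rank-one matrix u v^T satisfies K u = u (v·u) and kills the (2)-dimensional subspace v^⊥, so its characteristic polynomial is lambda^2 (lambda - v·u) with v·u = tr K = 1. Hence the eigenvalues of I - K are 1 (multiplicity 2) and 1 - (1) = 0, so det(I - K) = 0. (Direct check: I - K =
[[-12, 3, -2],
 [-26, 7, -4],
 [39, -9, 7]]
has determinant 0.) So 1 is an eigenvalue of K and (I - K) is not invertible. The finite-dimensional Fredholm alternative says: either (I - K) is invertible, or ker(I - K) ≠ {0} and then range(I - K) = ker((I - K)^*)^⊥, with dim ker(I - K) = dim ker((I - K)^*). We are in the second case, so we need both kernels. Kernel of I - K: (I - K) u = u - u (v·u) = u - u = 0, so ker(I - K) = span{u} = span{(1, 2, -3)} (it is exactly 1-dimensional because rank(I - K) = 2). Kernel of the adjoint: K is real, so (I - K)^* = I - K^T = I - v u^T, and (I - v u^T) v = v - v (u·v) = 0; hence ker((I - K)^*) = span{v} = span{(13, -3, 2)}. Therefore (I - K) x = y is solvable iff <y, v> = 0, i.e. iff 13y_1 - 3y_2 + 2y_3 = 0. When this holds, K y = u (v·y) = 0, so (I - K) y = y and x = y is a particular solution; the full solution set is the line x = y + c·u = y + c·(1, 2, -3), c ∈ C.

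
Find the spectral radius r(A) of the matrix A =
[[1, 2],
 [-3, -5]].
r(A) = (4 + sqrt(12))/2 ≈ 3.7321

The eigenvalues of A are the roots of its characteristic polynomial. With M = A (coefficients from the trace and determinant):
  p(λ) = det(λ I - M) = λ^2 + 4λ + 1.
For λ^2 + 4λ + 1 the discriminant is 12. It is nonnegative but not a perfect square, so the roots are real and irrational: λ = (-4 ± sqrt(12))/2 ≈ -0.2679, -3.7321.
Thus the eigenvalues (to 4 decimals) are -0.2679 (modulus 0.2679); -3.7321 (modulus 3.7321). The spectral radius is the largest modulus: r(A) = (4 + sqrt(12))/2 ≈ 3.7321. (Cross-check: r(A) ≤ ||A||_2 ≈ 6.2429; equality holds whenever A is normal, though it can also hold for some non-normal A.)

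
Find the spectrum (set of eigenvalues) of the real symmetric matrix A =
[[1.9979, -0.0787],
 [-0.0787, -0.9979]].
sigma(A) ≈ {-1, 2}

A is real symmetric, so its spectrum consists of real eigenvalues. Expanding the characteristic polynomial of the displayed matrix gives
  det(λ I - A) = p(λ) = λ^2 + (-1)λ + (-2).
Solving p(λ) = 0 yields eigenvalues ≈ -1, 2. (A is shown rounded to 4 decimals, so these recover the underlying integer eigenvalues to within that precision.)
Verification: the trace of A = 1 equals the sum of eigenvalues 1, and det(A) ≈ -1.9999 matches the eigenvalue product -2.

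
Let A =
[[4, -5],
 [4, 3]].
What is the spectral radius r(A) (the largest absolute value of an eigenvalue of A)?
r(A) = sqrt(32) ≈ 5.6569

The eigenvalues of A are the roots of its characteristic polynomial. With M = A (coefficients from the trace and determinant):
  p(λ) = det(λ I - M) = λ^2 - 7λ + 32.
For λ^2 - 7λ + 32 the discriminant is -79. It is negative, so the roots are the complex-conjugate pair λ = 7/2 ± (sqrt(79)/2) i ≈ 3.5 ± 4.4441i. For a conjugate pair the product of the roots equals the constant term, so |λ|^2 = 32 and |λ| = sqrt(32) ≈ 5.6569.
Thus the eigenvalues (to 4 decimals) are 3.5 ± 4.4441i (modulus 5.6569). The spectral radius is the largest modulus: r(A) = sqrt(32) ≈ 5.6569. (Cross-check: r(A) ≤ ||A||_2 ≈ 6.408; equality holds whenever A is normal, though it can also hold for some non-normal A.)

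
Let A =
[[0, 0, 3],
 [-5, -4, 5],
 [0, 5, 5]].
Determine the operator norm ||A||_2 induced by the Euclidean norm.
||A||_2 ≈ 8.5547 (= sqrt(largest eigenvalue of A^T A))

||A||_2 = sigma_max(A) = sqrt(lambda_max(A^T A)). Form the symmetric matrix M = A^T A =
[[25, 20, -25],
 [20, 41, 5],
 [-25, 5, 59]].
Its characteristic polynomial (trace, sum of principal 2x2 minors, determinant of M give the coefficients) is
  p(λ) = det(λ I - M) = λ^3 - 125λ^2 + 3869λ - 5625.
No integer candidate from the rational root theorem (±divisors of 5625) is a root, so the roots are irrational. The cubic discriminant is Δ = 6397826864 > 0, so there are three distinct real roots. p(1) = -1880 and p(2) = 1621 have opposite signs, so a root lies in (1, 2); Newton's method refines it to λ ≈ 1.5284. p(50) = 325 and p(51) = -780 have opposite signs, so a root lies in (50, 51); Newton's method refines it to λ ≈ 50.2892. p(73) = -296 and p(74) = 1405 have opposite signs, so a root lies in (73, 74); Newton's method refines it to λ ≈ 73.1824. Check (Vieta): the three roots sum to 125, matching tr M = 125.
So the eigenvalues of A^T A are ≈ 1.5284, 50.2892, 73.1824 (all ≥ 0, as they must be for A^T A). The largest is λ_max ≈ 73.1824, hence ||A||_2 = sqrt(λ_max) ≈ 8.5547.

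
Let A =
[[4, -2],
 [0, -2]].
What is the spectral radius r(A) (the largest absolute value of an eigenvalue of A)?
r(A) = 4

The eigenvalues of A are the roots of its characteristic polynomial. With M = A (coefficients from the trace and determinant):
  p(λ) = det(λ I - M) = λ^2 - 2λ - 8.
For λ^2 - 2λ - 8 the discriminant is 36. It is a perfect square (6^2), so the roots are rational: λ = (2 ± 6)/2 = 4, -2.
Thus the eigenvalues (to 4 decimals) are 4 (modulus 4); -2 (modulus 2). The spectral radius is the largest modulus: r(A) = 4. (Cross-check: r(A) ≤ ||A||_2 ≈ 4.5765; equality holds whenever A is normal, though it can also hold for some non-normal A.)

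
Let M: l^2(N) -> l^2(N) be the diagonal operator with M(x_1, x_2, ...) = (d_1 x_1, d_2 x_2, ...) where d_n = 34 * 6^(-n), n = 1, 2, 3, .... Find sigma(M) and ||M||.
sigma(M) = {34 * 6^(-n) : n ≥ 1} ∪ {0}; ||M|| = 17/3

A bounded diagonal operator on l^2 with diagonal entries d_n has spectrum equal to the closure of {d_n : n ≥ 1}: every d_n is an eigenvalue (with eigenvector e_n), so {d_n} ⊂ sigma(M); the spectrum is closed, so its closure is too; and for lambda not in the closure, (M - lambda I) has bounded inverse (the diagonal entries 1/(d_n - lambda) are bounded). For our sequence d_n = 34 * 6^(-n), n = 1, 2, 3, ...:
  - {d_n} = {34 * 6^(-n) : n ≥ 1}; the only limit point is 0
  - closure = {34 * 6^(-n) : n ≥ 1} ∪ {0}
For the norm: a diagonal operator has ||M|| = sup_n |d_n|. Here d_n = 34 * 6^(-n) is positive and decreasing, so sup_n |d_n| = d_1 = 34/6 = 17/3. So ||M|| = 17/3.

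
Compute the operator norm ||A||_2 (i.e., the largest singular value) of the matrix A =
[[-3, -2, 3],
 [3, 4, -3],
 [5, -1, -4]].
||A||_2 ≈ 9.0905 (= sqrt(largest eigenvalue of A^T A))

||A||_2 = sigma_max(A) = sqrt(lambda_max(A^T A)). Form the symmetric matrix M = A^T A =
[[43, 13, -38],
 [13, 21, -14],
 [-38, -14, 34]].
Its characteristic polynomial (trace, sum of principal 2x2 minors, determinant of M give the coefficients) is
  p(λ) = det(λ I - M) = λ^3 - 98λ^2 + 1270λ - 36.
No integer candidate from the rational root theorem (±divisors of 36) is a root, so the roots are irrational. The cubic discriminant is Δ = 7241843040 > 0, so there are three distinct real roots. p(0) = -36 and p(1) = 1137 have opposite signs, so a root lies in (0, 1); Newton's method refines it to λ ≈ 0.0284. p(15) = 339 and p(16) = -708 have opposite signs, so a root lies in (15, 16); Newton's method refines it to λ ≈ 15.3348. p(82) = -3480 and p(83) = 2039 have opposite signs, so a root lies in (82, 83); Newton's method refines it to λ ≈ 82.6368. Check (Vieta): the three roots sum to 98, matching tr M = 98.
So the eigenvalues of A^T A are ≈ 0.0284, 15.3348, 82.6368 (all ≥ 0, as they must be for A^T A). The largest is λ_max ≈ 82.6368, hence ||A||_2 = sqrt(λ_max) ≈ 9.0905.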